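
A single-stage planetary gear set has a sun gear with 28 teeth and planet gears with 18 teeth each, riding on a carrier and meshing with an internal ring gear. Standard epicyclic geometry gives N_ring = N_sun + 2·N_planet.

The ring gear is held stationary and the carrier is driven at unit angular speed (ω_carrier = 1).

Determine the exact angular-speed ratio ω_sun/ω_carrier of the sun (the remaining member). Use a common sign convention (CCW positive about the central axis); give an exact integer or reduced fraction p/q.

23/7

N_ring = 28 + 2·18 = 64
28(ω_s−ω_c) = −64(ω_r−ω_c),  ω_r=0, ω_c=1
ω_s = 1 − (64/28)(0−1) = 23/7
ω_s/ω_c = 23/7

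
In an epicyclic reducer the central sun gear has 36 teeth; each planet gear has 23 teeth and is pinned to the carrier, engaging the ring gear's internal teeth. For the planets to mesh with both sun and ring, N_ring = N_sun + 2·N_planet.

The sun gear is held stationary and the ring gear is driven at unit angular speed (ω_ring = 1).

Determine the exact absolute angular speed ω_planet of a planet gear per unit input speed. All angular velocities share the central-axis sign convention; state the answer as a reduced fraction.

N_ring = 36 + 2·23 = 82
36(ω_s−ω_c) = −82(ω_r−ω_c),  ω_s=0, ω_r=1
36(0−ω_c) = −82(1−ω_c)  ⇒  118ω_c = 82  ⇒  ω_c = 41/59
sun–planet: 36·(0−41/59) = −23·(ω_p−ω_c)  ⇒  ω_p−ω_c = −(36/23)·(-41/59) = 1476/1357
ω_p = 41/59 + 1476/1357 = 41/23

41/23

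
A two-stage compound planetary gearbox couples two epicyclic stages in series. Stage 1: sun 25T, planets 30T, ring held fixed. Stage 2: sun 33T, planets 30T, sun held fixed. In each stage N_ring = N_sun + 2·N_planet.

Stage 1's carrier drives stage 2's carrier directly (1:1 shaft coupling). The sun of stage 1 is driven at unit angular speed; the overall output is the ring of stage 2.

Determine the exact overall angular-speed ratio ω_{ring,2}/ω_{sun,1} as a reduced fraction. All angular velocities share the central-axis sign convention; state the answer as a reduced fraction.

Stage 1: N_ring = 25 + 2·30 = 85
Stage 1: 25(ω_s−ω_c) = −85(ω_r−ω_c),  ω_r=0, ω_s=1
Stage 1: 25(1−ω_c) = −85(0−ω_c)  ⇒  110ω_c = 25  ⇒  ω_c = 5/22
  ⇒ ω_c¹/ω_s¹ = 5/22
Stage 2: N_ring = 33 + 2·30 = 93
Stage 2: 33(ω_s−ω_c) = −93(ω_r−ω_c),  ω_s=0, ω_c=1
Stage 2: ω_r = 1 − (33/93)(0−1) = 42/31
  ⇒ ω_r²/ω_c² = 42/31
Coupling ω_c² = ω_c¹ ⇒ overall = 5/22 × 42/31 = 105/341

105/341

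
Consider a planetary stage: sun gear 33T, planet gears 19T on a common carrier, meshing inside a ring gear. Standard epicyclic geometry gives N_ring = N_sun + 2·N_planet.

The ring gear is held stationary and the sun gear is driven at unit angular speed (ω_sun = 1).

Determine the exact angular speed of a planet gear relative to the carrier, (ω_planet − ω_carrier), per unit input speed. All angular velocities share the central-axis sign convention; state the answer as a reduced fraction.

N_ring = 33 + 2·19 = 71
33(ω_s−ω_c) = −71(ω_r−ω_c),  ω_r=0, ω_s=1
33(1−ω_c) = −71(0−ω_c)  ⇒  104ω_c = 33  ⇒  ω_c = 33/104
sun–planet: 33·(1−33/104) = −19·(ω_p−ω_c)  ⇒  ω_p−ω_c = −(33/19)·(71/104) = -2343/1976

-2343/1976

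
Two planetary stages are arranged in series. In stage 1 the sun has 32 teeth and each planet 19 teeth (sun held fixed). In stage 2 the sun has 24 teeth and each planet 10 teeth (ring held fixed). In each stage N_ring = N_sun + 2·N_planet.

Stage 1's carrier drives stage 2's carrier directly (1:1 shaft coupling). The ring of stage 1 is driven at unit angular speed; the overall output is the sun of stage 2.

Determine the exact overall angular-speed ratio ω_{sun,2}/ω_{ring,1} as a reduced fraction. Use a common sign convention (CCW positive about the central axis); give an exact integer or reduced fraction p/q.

Stage 1: N_ring = 32 + 2·19 = 70
Stage 1: 32(ω_s−ω_c) = −70(ω_r−ω_c),  ω_s=0, ω_r=1
Stage 1: 32(0−ω_c) = −70(1−ω_c)  ⇒  102ω_c = 70  ⇒  ω_c = 35/51
  ⇒ ω_c¹/ω_r¹ = 35/51
Stage 2: N_ring = 24 + 2·10 = 44
Stage 2: 24(ω_s−ω_c) = −44(ω_r−ω_c),  ω_r=0, ω_c=1
Stage 2: ω_s = 1 − (44/24)(0−1) = 17/6
  ⇒ ω_s²/ω_c² = 17/6
Coupling ω_c² = ω_c¹ ⇒ overall = 35/51 × 17/6 = 35/18

35/18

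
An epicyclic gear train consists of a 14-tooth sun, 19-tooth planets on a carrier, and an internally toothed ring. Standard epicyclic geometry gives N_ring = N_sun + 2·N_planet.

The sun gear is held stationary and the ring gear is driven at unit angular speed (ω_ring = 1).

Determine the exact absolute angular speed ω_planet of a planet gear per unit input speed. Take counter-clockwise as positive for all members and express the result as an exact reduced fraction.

N_ring = 14 + 2·19 = 52
14(ω_s−ω_c) = −52(ω_r−ω_c),  ω_s=0, ω_r=1
14(0−ω_c) = −52(1−ω_c)  ⇒  66ω_c = 52  ⇒  ω_c = 26/33
sun–planet: 14·(0−26/33) = −19·(ω_p−ω_c)  ⇒  ω_p−ω_c = −(14/19)·(-26/33) = 364/627
ω_p = 26/33 + 364/627 = 26/19

26/19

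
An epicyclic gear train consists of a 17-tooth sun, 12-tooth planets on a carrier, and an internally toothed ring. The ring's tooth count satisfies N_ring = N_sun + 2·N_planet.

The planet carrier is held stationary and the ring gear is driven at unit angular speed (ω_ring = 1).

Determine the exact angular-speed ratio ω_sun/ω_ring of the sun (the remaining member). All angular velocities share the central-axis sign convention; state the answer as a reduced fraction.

N_ring = 17 + 2·12 = 41
17(ω_s−ω_c) = −41(ω_r−ω_c),  ω_c=0, ω_r=1
ω_s = 0 − (41/17)(1−0) = -41/17
ω_s/ω_r = -41/17

-41/17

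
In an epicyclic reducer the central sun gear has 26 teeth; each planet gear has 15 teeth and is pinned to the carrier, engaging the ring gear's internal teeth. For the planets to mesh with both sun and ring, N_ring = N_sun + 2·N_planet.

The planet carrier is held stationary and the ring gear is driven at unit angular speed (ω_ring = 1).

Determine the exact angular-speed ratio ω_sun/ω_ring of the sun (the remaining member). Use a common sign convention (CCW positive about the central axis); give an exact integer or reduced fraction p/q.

-28/13

N_ring = 26 + 2·15 = 56
26(ω_s−ω_c) = −56(ω_r−ω_c),  ω_c=0, ω_r=1
ω_s = 0 − (56/26)(1−0) = -28/13
ω_s/ω_r = -28/13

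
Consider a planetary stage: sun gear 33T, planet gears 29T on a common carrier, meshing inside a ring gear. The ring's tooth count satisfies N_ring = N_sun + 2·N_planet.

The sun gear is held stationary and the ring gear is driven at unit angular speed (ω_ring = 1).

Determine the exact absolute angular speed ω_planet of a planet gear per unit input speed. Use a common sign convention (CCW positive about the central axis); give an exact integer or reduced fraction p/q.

91/58

N_ring = 33 + 2·29 = 91
33(ω_s−ω_c) = −91(ω_r−ω_c),  ω_s=0, ω_r=1
33(0−ω_c) = −91(1−ω_c)  ⇒  124ω_c = 91  ⇒  ω_c = 91/124
sun–planet: 33·(0−91/124) = −29·(ω_p−ω_c)  ⇒  ω_p−ω_c = −(33/29)·(-91/124) = 3003/3596
ω_p = 91/124 + 3003/3596 = 91/58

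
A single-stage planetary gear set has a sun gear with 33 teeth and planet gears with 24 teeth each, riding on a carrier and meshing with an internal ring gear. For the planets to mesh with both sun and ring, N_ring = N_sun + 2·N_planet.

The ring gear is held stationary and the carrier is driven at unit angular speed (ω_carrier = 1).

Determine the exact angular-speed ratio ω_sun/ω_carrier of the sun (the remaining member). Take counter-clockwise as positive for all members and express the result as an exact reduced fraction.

38/11

N_ring = 33 + 2·24 = 81
33(ω_s−ω_c) = −81(ω_r−ω_c),  ω_r=0, ω_c=1
ω_s = 1 − (81/33)(0−1) = 38/11
ω_s/ω_c = 38/11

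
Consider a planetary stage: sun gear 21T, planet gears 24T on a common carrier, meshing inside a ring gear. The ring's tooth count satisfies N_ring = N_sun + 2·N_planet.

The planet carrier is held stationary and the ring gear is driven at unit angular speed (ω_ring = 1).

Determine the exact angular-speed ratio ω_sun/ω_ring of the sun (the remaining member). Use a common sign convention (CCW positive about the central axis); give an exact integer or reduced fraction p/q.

-23/7

N_ring = 21 + 2·24 = 69
21(ω_s−ω_c) = −69(ω_r−ω_c),  ω_c=0, ω_r=1
ω_s = 0 − (69/21)(1−0) = -23/7
ω_s/ω_r = -23/7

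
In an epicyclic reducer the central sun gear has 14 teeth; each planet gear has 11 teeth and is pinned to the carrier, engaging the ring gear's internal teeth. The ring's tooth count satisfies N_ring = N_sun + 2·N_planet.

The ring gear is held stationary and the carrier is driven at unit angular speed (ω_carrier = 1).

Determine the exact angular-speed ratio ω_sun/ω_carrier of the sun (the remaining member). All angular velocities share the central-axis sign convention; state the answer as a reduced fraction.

N_ring = 14 + 2·11 = 36
14(ω_s−ω_c) = −36(ω_r−ω_c),  ω_r=0, ω_c=1
ω_s = 1 − (36/14)(0−1) = 25/7
ω_s/ω_c = 25/7

25/7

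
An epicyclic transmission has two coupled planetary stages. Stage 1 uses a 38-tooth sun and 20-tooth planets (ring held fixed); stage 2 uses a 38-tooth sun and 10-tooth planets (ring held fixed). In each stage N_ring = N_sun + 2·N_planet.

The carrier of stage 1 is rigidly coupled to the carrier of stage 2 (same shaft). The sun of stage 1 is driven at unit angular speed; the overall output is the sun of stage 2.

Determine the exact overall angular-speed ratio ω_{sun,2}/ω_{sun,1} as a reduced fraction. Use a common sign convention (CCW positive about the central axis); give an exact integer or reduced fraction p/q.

Stage 1: N_ring = 38 + 2·20 = 78
Stage 1: 38(ω_s−ω_c) = −78(ω_r−ω_c),  ω_r=0, ω_s=1
Stage 1: 38(1−ω_c) = −78(0−ω_c)  ⇒  116ω_c = 38  ⇒  ω_c = 19/58
  ⇒ ω_c¹/ω_s¹ = 19/58
Stage 2: N_ring = 38 + 2·10 = 58
Stage 2: 38(ω_s−ω_c) = −58(ω_r−ω_c),  ω_r=0, ω_c=1
Stage 2: ω_s = 1 − (58/38)(0−1) = 48/19
  ⇒ ω_s²/ω_c² = 48/19
Coupling ω_c² = ω_c¹ ⇒ overall = 19/58 × 48/19 = 24/29

24/29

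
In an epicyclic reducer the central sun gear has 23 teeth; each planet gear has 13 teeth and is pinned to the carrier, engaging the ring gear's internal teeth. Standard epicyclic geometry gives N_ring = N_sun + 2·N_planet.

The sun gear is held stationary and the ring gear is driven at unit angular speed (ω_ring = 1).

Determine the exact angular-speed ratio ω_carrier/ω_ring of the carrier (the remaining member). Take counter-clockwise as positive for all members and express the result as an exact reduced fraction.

49/72

N_ring = 23 + 2·13 = 49
23(ω_s−ω_c) = −49(ω_r−ω_c),  ω_s=0, ω_r=1
23(0−ω_c) = −49(1−ω_c)  ⇒  72ω_c = 49  ⇒  ω_c = 49/72
ω_c/ω_r = 49/72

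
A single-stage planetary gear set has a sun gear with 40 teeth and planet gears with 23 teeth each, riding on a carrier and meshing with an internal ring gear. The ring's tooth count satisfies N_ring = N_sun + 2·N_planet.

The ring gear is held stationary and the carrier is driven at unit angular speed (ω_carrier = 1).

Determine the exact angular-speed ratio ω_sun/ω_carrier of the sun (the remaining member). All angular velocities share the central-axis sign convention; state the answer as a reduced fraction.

N_ring = 40 + 2·23 = 86
40(ω_s−ω_c) = −86(ω_r−ω_c),  ω_r=0, ω_c=1
ω_s = 1 − (86/40)(0−1) = 63/20
ω_s/ω_c = 63/20

63/20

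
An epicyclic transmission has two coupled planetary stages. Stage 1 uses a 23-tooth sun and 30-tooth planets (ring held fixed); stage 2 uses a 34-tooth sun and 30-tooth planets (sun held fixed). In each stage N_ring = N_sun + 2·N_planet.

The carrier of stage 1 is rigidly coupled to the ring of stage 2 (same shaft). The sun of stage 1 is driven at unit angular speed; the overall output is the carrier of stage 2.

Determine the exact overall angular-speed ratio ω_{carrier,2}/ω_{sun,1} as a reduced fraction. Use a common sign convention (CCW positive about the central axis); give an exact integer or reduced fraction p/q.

Stage 1: N_ring = 23 + 2·30 = 83
Stage 1: 23(ω_s−ω_c) = −83(ω_r−ω_c),  ω_r=0, ω_s=1
Stage 1: 23(1−ω_c) = −83(0−ω_c)  ⇒  106ω_c = 23  ⇒  ω_c = 23/106
  ⇒ ω_c¹/ω_s¹ = 23/106
Stage 2: N_ring = 34 + 2·30 = 94
Stage 2: 34(ω_s−ω_c) = −94(ω_r−ω_c),  ω_s=0, ω_r=1
Stage 2: 34(0−ω_c) = −94(1−ω_c)  ⇒  128ω_c = 94  ⇒  ω_c = 47/64
  ⇒ ω_c²/ω_r² = 47/64
Coupling ω_r² = ω_c¹ ⇒ overall = 23/106 × 47/64 = 1081/6784

1081/6784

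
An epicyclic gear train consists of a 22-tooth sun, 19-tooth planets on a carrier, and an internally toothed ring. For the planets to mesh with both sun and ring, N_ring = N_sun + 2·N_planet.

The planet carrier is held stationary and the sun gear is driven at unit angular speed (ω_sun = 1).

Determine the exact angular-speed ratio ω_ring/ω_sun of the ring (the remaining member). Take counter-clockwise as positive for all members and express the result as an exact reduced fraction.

-11/30

N_ring = 22 + 2·19 = 60
22(ω_s−ω_c) = −60(ω_r−ω_c),  ω_c=0, ω_s=1
ω_r = 0 − (22/60)(1−0) = -11/30
ω_r/ω_s = -11/30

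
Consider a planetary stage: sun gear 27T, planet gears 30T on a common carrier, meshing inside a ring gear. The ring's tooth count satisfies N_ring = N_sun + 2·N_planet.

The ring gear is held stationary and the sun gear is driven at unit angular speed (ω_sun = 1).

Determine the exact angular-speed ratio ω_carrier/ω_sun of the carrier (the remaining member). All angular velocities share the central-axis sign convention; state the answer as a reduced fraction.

N_ring = 27 + 2·30 = 87
27(ω_s−ω_c) = −87(ω_r−ω_c),  ω_r=0, ω_s=1
27(1−ω_c) = −87(0−ω_c)  ⇒  114ω_c = 27  ⇒  ω_c = 9/38
ω_c/ω_s = 9/38

9/38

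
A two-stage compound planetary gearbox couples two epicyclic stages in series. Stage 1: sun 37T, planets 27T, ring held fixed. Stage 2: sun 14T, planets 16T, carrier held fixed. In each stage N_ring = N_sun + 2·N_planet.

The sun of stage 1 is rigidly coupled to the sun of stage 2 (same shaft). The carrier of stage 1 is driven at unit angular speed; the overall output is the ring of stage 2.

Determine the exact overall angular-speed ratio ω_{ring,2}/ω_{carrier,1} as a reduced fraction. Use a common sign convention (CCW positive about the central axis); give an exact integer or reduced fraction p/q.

Stage 1: N_ring = 37 + 2·27 = 91
Stage 1: 37(ω_s−ω_c) = −91(ω_r−ω_c),  ω_r=0, ω_c=1
Stage 1: ω_s = 1 − (91/37)(0−1) = 128/37
  ⇒ ω_s¹/ω_c¹ = 128/37
Stage 2: N_ring = 14 + 2·16 = 46
Stage 2: 14(ω_s−ω_c) = −46(ω_r−ω_c),  ω_c=0, ω_s=1
Stage 2: ω_r = 0 − (14/46)(1−0) = -7/23
  ⇒ ω_r²/ω_s² = -7/23
Coupling ω_s² = ω_s¹ ⇒ overall = 128/37 × -7/23 = -896/851

-896/851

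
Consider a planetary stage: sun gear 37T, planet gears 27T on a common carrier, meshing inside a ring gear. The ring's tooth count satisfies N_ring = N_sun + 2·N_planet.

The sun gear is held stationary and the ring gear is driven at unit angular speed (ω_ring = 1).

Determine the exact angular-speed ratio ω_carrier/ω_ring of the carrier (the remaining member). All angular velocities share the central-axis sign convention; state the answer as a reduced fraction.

91/128

N_ring = 37 + 2·27 = 91
37(ω_s−ω_c) = −91(ω_r−ω_c),  ω_s=0, ω_r=1
37(0−ω_c) = −91(1−ω_c)  ⇒  128ω_c = 91  ⇒  ω_c = 91/128
ω_c/ω_r = 91/128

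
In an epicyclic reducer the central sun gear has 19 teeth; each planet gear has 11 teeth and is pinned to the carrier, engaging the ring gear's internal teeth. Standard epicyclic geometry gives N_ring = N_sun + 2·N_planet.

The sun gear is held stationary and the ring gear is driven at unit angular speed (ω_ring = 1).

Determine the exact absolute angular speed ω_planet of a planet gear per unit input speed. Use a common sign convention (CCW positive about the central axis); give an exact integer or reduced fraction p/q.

41/22

N_ring = 19 + 2·11 = 41
19(ω_s−ω_c) = −41(ω_r−ω_c),  ω_s=0, ω_r=1
19(0−ω_c) = −41(1−ω_c)  ⇒  60ω_c = 41  ⇒  ω_c = 41/60
sun–planet: 19·(0−41/60) = −11·(ω_p−ω_c)  ⇒  ω_p−ω_c = −(19/11)·(-41/60) = 779/660
ω_p = 41/60 + 779/660 = 41/22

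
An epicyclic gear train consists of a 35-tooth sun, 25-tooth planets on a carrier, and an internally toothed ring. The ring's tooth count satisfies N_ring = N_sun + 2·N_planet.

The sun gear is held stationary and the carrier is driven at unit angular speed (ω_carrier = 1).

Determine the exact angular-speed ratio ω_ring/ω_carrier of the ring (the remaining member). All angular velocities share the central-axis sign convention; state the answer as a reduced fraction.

N_ring = 35 + 2·25 = 85
35(ω_s−ω_c) = −85(ω_r−ω_c),  ω_s=0, ω_c=1
ω_r = 1 − (35/85)(0−1) = 24/17
ω_r/ω_c = 24/17

24/17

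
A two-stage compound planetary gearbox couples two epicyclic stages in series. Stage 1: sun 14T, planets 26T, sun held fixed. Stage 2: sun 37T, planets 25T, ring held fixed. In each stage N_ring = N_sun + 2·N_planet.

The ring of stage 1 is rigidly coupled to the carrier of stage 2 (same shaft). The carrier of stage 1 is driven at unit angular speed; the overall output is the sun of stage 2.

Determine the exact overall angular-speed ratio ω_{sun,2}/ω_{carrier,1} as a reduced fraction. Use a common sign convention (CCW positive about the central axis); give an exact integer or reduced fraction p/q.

Stage 1: N_ring = 14 + 2·26 = 66
Stage 1: 14(ω_s−ω_c) = −66(ω_r−ω_c),  ω_s=0, ω_c=1
Stage 1: ω_r = 1 − (14/66)(0−1) = 40/33
  ⇒ ω_r¹/ω_c¹ = 40/33
Stage 2: N_ring = 37 + 2·25 = 87
Stage 2: 37(ω_s−ω_c) = −87(ω_r−ω_c),  ω_r=0, ω_c=1
Stage 2: ω_s = 1 − (87/37)(0−1) = 124/37
  ⇒ ω_s²/ω_c² = 124/37
Coupling ω_c² = ω_r¹ ⇒ overall = 40/33 × 124/37 = 4960/1221

4960/1221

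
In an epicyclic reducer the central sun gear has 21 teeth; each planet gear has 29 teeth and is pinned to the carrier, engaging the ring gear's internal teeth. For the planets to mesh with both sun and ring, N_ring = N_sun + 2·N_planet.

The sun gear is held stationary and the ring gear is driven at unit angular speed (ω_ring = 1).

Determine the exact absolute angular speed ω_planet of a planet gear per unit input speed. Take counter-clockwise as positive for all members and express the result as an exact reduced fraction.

79/58

N_ring = 21 + 2·29 = 79
21(ω_s−ω_c) = −79(ω_r−ω_c),  ω_s=0, ω_r=1
21(0−ω_c) = −79(1−ω_c)  ⇒  100ω_c = 79  ⇒  ω_c = 79/100
sun–planet: 21·(0−79/100) = −29·(ω_p−ω_c)  ⇒  ω_p−ω_c = −(21/29)·(-79/100) = 1659/2900
ω_p = 79/100 + 1659/2900 = 79/58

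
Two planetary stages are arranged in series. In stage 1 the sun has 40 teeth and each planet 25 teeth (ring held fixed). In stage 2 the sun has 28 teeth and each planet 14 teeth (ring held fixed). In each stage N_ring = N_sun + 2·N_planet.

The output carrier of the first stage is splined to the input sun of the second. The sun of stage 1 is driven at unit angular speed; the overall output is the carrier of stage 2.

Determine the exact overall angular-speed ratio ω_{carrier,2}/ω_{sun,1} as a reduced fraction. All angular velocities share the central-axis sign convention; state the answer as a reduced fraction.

Stage 1: N_ring = 40 + 2·25 = 90
Stage 1: 40(ω_s−ω_c) = −90(ω_r−ω_c),  ω_r=0, ω_s=1
Stage 1: 40(1−ω_c) = −90(0−ω_c)  ⇒  130ω_c = 40  ⇒  ω_c = 4/13
  ⇒ ω_c¹/ω_s¹ = 4/13
Stage 2: N_ring = 28 + 2·14 = 56
Stage 2: 28(ω_s−ω_c) = −56(ω_r−ω_c),  ω_r=0, ω_s=1
Stage 2: 28(1−ω_c) = −56(0−ω_c)  ⇒  84ω_c = 28  ⇒  ω_c = 1/3
  ⇒ ω_c²/ω_s² = 1/3
Coupling ω_s² = ω_c¹ ⇒ overall = 4/13 × 1/3 = 4/39

4/39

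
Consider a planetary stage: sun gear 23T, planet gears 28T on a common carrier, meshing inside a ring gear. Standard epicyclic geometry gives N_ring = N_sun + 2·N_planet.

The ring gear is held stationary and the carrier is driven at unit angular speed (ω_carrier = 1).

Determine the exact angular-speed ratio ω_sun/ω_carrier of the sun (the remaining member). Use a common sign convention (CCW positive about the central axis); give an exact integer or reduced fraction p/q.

102/23

N_ring = 23 + 2·28 = 79
23(ω_s−ω_c) = −79(ω_r−ω_c),  ω_r=0, ω_c=1
ω_s = 1 − (79/23)(0−1) = 102/23
ω_s/ω_c = 102/23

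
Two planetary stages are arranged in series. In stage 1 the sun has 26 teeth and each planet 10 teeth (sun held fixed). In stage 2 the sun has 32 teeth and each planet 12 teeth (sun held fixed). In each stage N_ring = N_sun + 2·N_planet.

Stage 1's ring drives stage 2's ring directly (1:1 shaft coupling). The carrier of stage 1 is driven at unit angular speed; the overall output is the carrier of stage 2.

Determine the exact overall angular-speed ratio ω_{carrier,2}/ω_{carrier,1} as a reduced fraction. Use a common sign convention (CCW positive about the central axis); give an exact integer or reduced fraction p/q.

252/253

Stage 1: N_ring = 26 + 2·10 = 46
Stage 1: 26(ω_s−ω_c) = −46(ω_r−ω_c),  ω_s=0, ω_c=1
Stage 1: ω_r = 1 − (26/46)(0−1) = 36/23
  ⇒ ω_r¹/ω_c¹ = 36/23
Stage 2: N_ring = 32 + 2·12 = 56
Stage 2: 32(ω_s−ω_c) = −56(ω_r−ω_c),  ω_s=0, ω_r=1
Stage 2: 32(0−ω_c) = −56(1−ω_c)  ⇒  88ω_c = 56  ⇒  ω_c = 7/11
  ⇒ ω_c²/ω_r² = 7/11
Coupling ω_r² = ω_r¹ ⇒ overall = 36/23 × 7/11 = 252/253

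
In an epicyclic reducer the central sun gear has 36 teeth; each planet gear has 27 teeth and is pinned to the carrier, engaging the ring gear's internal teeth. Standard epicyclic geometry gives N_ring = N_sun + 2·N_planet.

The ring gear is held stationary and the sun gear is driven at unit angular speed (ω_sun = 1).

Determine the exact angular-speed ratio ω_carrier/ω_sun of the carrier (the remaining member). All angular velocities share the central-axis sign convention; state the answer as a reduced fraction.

2/7

N_ring = 36 + 2·27 = 90
36(ω_s−ω_c) = −90(ω_r−ω_c),  ω_r=0, ω_s=1
36(1−ω_c) = −90(0−ω_c)  ⇒  126ω_c = 36  ⇒  ω_c = 2/7
ω_c/ω_s = 2/7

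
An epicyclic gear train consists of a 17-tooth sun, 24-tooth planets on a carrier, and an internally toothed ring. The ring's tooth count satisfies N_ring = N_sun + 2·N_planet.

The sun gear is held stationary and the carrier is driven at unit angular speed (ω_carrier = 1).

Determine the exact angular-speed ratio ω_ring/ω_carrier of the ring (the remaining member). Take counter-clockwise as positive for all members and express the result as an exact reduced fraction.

82/65

N_ring = 17 + 2·24 = 65
17(ω_s−ω_c) = −65(ω_r−ω_c),  ω_s=0, ω_c=1
ω_r = 1 − (17/65)(0−1) = 82/65
ω_r/ω_c = 82/65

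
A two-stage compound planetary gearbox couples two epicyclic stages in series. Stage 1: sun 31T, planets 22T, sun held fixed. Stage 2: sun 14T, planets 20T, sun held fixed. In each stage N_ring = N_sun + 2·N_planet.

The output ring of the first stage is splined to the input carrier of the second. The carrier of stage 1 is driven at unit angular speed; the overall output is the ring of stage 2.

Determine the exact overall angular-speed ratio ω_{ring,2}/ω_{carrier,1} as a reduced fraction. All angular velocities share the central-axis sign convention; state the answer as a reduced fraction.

Stage 1: N_ring = 31 + 2·22 = 75
Stage 1: 31(ω_s−ω_c) = −75(ω_r−ω_c),  ω_s=0, ω_c=1
Stage 1: ω_r = 1 − (31/75)(0−1) = 106/75
  ⇒ ω_r¹/ω_c¹ = 106/75
Stage 2: N_ring = 14 + 2·20 = 54
Stage 2: 14(ω_s−ω_c) = −54(ω_r−ω_c),  ω_s=0, ω_c=1
Stage 2: ω_r = 1 − (14/54)(0−1) = 34/27
  ⇒ ω_r²/ω_c² = 34/27
Coupling ω_c² = ω_r¹ ⇒ overall = 106/75 × 34/27 = 3604/2025

3604/2025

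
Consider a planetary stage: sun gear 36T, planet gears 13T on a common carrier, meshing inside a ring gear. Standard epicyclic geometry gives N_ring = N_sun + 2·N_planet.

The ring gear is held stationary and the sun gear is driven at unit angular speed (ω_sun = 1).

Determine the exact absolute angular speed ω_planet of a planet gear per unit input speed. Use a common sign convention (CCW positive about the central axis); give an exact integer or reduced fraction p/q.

N_ring = 36 + 2·13 = 62
36(ω_s−ω_c) = −62(ω_r−ω_c),  ω_r=0, ω_s=1
36(1−ω_c) = −62(0−ω_c)  ⇒  98ω_c = 36  ⇒  ω_c = 18/49
sun–planet: 36·(1−18/49) = −13·(ω_p−ω_c)  ⇒  ω_p−ω_c = −(36/13)·(31/49) = -1116/637
ω_p = 18/49 − 1116/637 = -18/13

-18/13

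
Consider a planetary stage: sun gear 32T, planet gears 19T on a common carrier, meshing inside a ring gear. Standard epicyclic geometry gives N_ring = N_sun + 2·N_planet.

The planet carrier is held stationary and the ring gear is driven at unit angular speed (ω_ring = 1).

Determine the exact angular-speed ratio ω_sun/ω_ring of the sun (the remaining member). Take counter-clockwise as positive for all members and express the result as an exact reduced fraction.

-35/16

N_ring = 32 + 2·19 = 70
32(ω_s−ω_c) = −70(ω_r−ω_c),  ω_c=0, ω_r=1
ω_s = 0 − (70/32)(1−0) = -35/16
ω_s/ω_r = -35/16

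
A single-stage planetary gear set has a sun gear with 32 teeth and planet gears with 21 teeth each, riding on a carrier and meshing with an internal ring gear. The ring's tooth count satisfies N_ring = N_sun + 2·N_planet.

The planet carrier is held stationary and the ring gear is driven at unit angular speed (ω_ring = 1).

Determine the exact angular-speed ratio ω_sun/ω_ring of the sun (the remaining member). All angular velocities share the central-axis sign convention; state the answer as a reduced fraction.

N_ring = 32 + 2·21 = 74
32(ω_s−ω_c) = −74(ω_r−ω_c),  ω_c=0, ω_r=1
ω_s = 0 − (74/32)(1−0) = -37/16
ω_s/ω_r = -37/16

-37/16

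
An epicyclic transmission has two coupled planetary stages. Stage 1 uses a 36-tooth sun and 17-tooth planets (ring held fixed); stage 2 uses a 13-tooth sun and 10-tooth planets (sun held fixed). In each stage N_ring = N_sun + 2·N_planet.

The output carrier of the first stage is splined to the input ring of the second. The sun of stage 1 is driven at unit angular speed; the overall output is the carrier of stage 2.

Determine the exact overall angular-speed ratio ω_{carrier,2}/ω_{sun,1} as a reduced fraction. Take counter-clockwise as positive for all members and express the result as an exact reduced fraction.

Stage 1: N_ring = 36 + 2·17 = 70
Stage 1: 36(ω_s−ω_c) = −70(ω_r−ω_c),  ω_r=0, ω_s=1
Stage 1: 36(1−ω_c) = −70(0−ω_c)  ⇒  106ω_c = 36  ⇒  ω_c = 18/53
  ⇒ ω_c¹/ω_s¹ = 18/53
Stage 2: N_ring = 13 + 2·10 = 33
Stage 2: 13(ω_s−ω_c) = −33(ω_r−ω_c),  ω_s=0, ω_r=1
Stage 2: 13(0−ω_c) = −33(1−ω_c)  ⇒  46ω_c = 33  ⇒  ω_c = 33/46
  ⇒ ω_c²/ω_r² = 33/46
Coupling ω_r² = ω_c¹ ⇒ overall = 18/53 × 33/46 = 297/1219

297/1219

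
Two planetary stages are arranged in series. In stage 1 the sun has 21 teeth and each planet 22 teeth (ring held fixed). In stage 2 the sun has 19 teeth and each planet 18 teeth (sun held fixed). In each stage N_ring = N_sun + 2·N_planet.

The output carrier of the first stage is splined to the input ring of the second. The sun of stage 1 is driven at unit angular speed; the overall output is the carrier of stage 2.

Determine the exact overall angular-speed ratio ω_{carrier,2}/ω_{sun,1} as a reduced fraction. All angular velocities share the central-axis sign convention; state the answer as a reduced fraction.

Stage 1: N_ring = 21 + 2·22 = 65
Stage 1: 21(ω_s−ω_c) = −65(ω_r−ω_c),  ω_r=0, ω_s=1
Stage 1: 21(1−ω_c) = −65(0−ω_c)  ⇒  86ω_c = 21  ⇒  ω_c = 21/86
  ⇒ ω_c¹/ω_s¹ = 21/86
Stage 2: N_ring = 19 + 2·18 = 55
Stage 2: 19(ω_s−ω_c) = −55(ω_r−ω_c),  ω_s=0, ω_r=1
Stage 2: 19(0−ω_c) = −55(1−ω_c)  ⇒  74ω_c = 55  ⇒  ω_c = 55/74
  ⇒ ω_c²/ω_r² = 55/74
Coupling ω_r² = ω_c¹ ⇒ overall = 21/86 × 55/74 = 1155/6364

1155/6364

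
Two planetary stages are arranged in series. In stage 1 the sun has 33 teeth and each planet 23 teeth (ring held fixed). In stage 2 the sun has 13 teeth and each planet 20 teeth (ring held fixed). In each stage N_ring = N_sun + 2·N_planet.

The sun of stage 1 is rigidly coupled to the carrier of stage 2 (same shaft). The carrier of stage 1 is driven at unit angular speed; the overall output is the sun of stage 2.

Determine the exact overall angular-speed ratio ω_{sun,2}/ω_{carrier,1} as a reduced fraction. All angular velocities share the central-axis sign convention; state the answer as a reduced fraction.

Stage 1: N_ring = 33 + 2·23 = 79
Stage 1: 33(ω_s−ω_c) = −79(ω_r−ω_c),  ω_r=0, ω_c=1
Stage 1: ω_s = 1 − (79/33)(0−1) = 112/33
  ⇒ ω_s¹/ω_c¹ = 112/33
Stage 2: N_ring = 13 + 2·20 = 53
Stage 2: 13(ω_s−ω_c) = −53(ω_r−ω_c),  ω_r=0, ω_c=1
Stage 2: ω_s = 1 − (53/13)(0−1) = 66/13
  ⇒ ω_s²/ω_c² = 66/13
Coupling ω_c² = ω_s¹ ⇒ overall = 112/33 × 66/13 = 224/13

224/13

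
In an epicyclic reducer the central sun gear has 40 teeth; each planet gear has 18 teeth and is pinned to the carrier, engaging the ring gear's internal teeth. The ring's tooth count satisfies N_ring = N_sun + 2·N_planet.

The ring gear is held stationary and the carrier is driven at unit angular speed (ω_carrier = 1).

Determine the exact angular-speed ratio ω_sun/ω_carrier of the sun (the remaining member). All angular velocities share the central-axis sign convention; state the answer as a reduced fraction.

N_ring = 40 + 2·18 = 76
40(ω_s−ω_c) = −76(ω_r−ω_c),  ω_r=0, ω_c=1
ω_s = 1 − (76/40)(0−1) = 29/10
ω_s/ω_c = 29/10

29/10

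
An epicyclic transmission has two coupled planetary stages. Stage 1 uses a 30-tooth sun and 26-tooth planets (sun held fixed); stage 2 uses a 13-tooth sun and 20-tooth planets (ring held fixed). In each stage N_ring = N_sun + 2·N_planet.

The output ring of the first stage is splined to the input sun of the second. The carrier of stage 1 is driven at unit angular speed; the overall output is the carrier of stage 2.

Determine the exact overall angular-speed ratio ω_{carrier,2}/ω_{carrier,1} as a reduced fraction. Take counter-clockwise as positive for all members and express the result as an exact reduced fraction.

364/1353

Stage 1: N_ring = 30 + 2·26 = 82
Stage 1: 30(ω_s−ω_c) = −82(ω_r−ω_c),  ω_s=0, ω_c=1
Stage 1: ω_r = 1 − (30/82)(0−1) = 56/41
  ⇒ ω_r¹/ω_c¹ = 56/41
Stage 2: N_ring = 13 + 2·20 = 53
Stage 2: 13(ω_s−ω_c) = −53(ω_r−ω_c),  ω_r=0, ω_s=1
Stage 2: 13(1−ω_c) = −53(0−ω_c)  ⇒  66ω_c = 13  ⇒  ω_c = 13/66
  ⇒ ω_c²/ω_s² = 13/66
Coupling ω_s² = ω_r¹ ⇒ overall = 56/41 × 13/66 = 364/1353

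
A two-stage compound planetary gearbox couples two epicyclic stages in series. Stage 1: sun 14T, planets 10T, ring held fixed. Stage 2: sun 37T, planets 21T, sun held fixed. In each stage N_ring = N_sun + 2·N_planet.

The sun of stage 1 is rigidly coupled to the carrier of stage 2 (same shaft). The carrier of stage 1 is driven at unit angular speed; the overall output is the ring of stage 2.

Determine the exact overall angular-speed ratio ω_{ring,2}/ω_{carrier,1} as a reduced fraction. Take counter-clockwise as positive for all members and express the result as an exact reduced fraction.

Stage 1: N_ring = 14 + 2·10 = 34
Stage 1: 14(ω_s−ω_c) = −34(ω_r−ω_c),  ω_r=0, ω_c=1
Stage 1: ω_s = 1 − (34/14)(0−1) = 24/7
  ⇒ ω_s¹/ω_c¹ = 24/7
Stage 2: N_ring = 37 + 2·21 = 79
Stage 2: 37(ω_s−ω_c) = −79(ω_r−ω_c),  ω_s=0, ω_c=1
Stage 2: ω_r = 1 − (37/79)(0−1) = 116/79
  ⇒ ω_r²/ω_c² = 116/79
Coupling ω_c² = ω_s¹ ⇒ overall = 24/7 × 116/79 = 2784/553

2784/553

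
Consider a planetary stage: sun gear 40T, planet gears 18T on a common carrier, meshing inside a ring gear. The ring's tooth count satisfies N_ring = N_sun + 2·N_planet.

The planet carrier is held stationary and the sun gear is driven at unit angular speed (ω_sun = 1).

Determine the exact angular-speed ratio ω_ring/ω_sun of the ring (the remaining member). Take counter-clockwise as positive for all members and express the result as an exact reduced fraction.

-10/19

N_ring = 40 + 2·18 = 76
40(ω_s−ω_c) = −76(ω_r−ω_c),  ω_c=0, ω_s=1
ω_r = 0 − (40/76)(1−0) = -10/19
ω_r/ω_s = -10/19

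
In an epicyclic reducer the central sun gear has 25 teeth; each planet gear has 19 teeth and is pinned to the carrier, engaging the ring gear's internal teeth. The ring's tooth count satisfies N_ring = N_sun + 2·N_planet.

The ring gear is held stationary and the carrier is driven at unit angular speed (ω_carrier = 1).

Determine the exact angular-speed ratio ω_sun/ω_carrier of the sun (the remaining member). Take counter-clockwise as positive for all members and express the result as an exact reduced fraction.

88/25

N_ring = 25 + 2·19 = 63
25(ω_s−ω_c) = −63(ω_r−ω_c),  ω_r=0, ω_c=1
ω_s = 1 − (63/25)(0−1) = 88/25
ω_s/ω_c = 88/25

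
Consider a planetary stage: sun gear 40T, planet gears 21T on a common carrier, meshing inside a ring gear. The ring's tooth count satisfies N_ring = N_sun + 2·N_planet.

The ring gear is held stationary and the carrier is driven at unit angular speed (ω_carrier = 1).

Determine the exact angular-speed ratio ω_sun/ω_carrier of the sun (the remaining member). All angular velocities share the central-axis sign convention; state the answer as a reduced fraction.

N_ring = 40 + 2·21 = 82
40(ω_s−ω_c) = −82(ω_r−ω_c),  ω_r=0, ω_c=1
ω_s = 1 − (82/40)(0−1) = 61/20
ω_s/ω_c = 61/20

61/20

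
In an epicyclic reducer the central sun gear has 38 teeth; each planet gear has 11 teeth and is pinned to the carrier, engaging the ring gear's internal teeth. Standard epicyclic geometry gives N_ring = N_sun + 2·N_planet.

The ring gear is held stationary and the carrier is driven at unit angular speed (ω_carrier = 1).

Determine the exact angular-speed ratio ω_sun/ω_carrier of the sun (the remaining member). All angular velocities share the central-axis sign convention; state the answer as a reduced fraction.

N_ring = 38 + 2·11 = 60
38(ω_s−ω_c) = −60(ω_r−ω_c),  ω_r=0, ω_c=1
ω_s = 1 − (60/38)(0−1) = 49/19
ω_s/ω_c = 49/19

49/19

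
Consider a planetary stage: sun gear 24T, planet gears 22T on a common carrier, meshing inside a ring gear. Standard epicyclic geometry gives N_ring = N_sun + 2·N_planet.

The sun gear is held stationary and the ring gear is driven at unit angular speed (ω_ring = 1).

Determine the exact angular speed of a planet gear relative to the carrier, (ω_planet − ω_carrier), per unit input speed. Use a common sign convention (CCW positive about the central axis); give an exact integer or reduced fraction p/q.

204/253

N_ring = 24 + 2·22 = 68
24(ω_s−ω_c) = −68(ω_r−ω_c),  ω_s=0, ω_r=1
24(0−ω_c) = −68(1−ω_c)  ⇒  92ω_c = 68  ⇒  ω_c = 17/23
sun–planet: 24·(0−17/23) = −22·(ω_p−ω_c)  ⇒  ω_p−ω_c = −(24/22)·(-17/23) = 204/253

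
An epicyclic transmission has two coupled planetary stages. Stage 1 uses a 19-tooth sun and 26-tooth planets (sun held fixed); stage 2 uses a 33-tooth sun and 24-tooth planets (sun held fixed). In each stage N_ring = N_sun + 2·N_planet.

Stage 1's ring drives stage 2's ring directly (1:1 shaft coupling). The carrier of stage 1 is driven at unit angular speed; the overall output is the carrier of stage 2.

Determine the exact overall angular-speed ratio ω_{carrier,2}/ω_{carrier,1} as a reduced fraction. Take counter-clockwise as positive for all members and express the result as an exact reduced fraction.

1215/1349

Stage 1: N_ring = 19 + 2·26 = 71
Stage 1: 19(ω_s−ω_c) = −71(ω_r−ω_c),  ω_s=0, ω_c=1
Stage 1: ω_r = 1 − (19/71)(0−1) = 90/71
  ⇒ ω_r¹/ω_c¹ = 90/71
Stage 2: N_ring = 33 + 2·24 = 81
Stage 2: 33(ω_s−ω_c) = −81(ω_r−ω_c),  ω_s=0, ω_r=1
Stage 2: 33(0−ω_c) = −81(1−ω_c)  ⇒  114ω_c = 81  ⇒  ω_c = 27/38
  ⇒ ω_c²/ω_r² = 27/38
Coupling ω_r² = ω_r¹ ⇒ overall = 90/71 × 27/38 = 1215/1349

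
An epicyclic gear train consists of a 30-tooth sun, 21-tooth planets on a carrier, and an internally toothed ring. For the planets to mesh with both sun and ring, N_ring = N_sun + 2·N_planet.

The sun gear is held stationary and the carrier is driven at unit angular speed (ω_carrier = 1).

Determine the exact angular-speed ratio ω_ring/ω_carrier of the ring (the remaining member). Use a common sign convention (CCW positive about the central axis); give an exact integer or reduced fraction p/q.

17/12

N_ring = 30 + 2·21 = 72
30(ω_s−ω_c) = −72(ω_r−ω_c),  ω_s=0, ω_c=1
ω_r = 1 − (30/72)(0−1) = 17/12
ω_r/ω_c = 17/12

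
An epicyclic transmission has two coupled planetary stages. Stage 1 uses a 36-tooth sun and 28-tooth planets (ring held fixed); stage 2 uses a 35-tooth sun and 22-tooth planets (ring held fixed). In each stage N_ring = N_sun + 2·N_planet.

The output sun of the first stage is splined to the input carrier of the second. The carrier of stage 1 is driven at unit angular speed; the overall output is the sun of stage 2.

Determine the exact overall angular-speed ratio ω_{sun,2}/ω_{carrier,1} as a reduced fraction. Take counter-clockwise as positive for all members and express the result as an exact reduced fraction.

Stage 1: N_ring = 36 + 2·28 = 92
Stage 1: 36(ω_s−ω_c) = −92(ω_r−ω_c),  ω_r=0, ω_c=1
Stage 1: ω_s = 1 − (92/36)(0−1) = 32/9
  ⇒ ω_s¹/ω_c¹ = 32/9
Stage 2: N_ring = 35 + 2·22 = 79
Stage 2: 35(ω_s−ω_c) = −79(ω_r−ω_c),  ω_r=0, ω_c=1
Stage 2: ω_s = 1 − (79/35)(0−1) = 114/35
  ⇒ ω_s²/ω_c² = 114/35
Coupling ω_c² = ω_s¹ ⇒ overall = 32/9 × 114/35 = 1216/105

1216/105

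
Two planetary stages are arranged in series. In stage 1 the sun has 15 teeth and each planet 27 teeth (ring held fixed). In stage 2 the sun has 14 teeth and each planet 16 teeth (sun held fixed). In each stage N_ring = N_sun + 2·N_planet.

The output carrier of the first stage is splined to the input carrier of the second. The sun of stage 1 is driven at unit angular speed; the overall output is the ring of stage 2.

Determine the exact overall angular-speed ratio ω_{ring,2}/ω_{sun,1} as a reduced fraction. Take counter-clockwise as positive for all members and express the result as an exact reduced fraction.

Stage 1: N_ring = 15 + 2·27 = 69
Stage 1: 15(ω_s−ω_c) = −69(ω_r−ω_c),  ω_r=0, ω_s=1
Stage 1: 15(1−ω_c) = −69(0−ω_c)  ⇒  84ω_c = 15  ⇒  ω_c = 5/28
  ⇒ ω_c¹/ω_s¹ = 5/28
Stage 2: N_ring = 14 + 2·16 = 46
Stage 2: 14(ω_s−ω_c) = −46(ω_r−ω_c),  ω_s=0, ω_c=1
Stage 2: ω_r = 1 − (14/46)(0−1) = 30/23
  ⇒ ω_r²/ω_c² = 30/23
Coupling ω_c² = ω_c¹ ⇒ overall = 5/28 × 30/23 = 75/322

75/322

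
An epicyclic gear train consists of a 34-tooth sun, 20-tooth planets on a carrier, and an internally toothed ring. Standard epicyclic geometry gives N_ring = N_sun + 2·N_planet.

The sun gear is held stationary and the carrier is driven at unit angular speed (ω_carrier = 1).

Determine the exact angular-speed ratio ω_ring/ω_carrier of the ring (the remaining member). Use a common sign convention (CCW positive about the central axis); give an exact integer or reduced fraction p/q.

N_ring = 34 + 2·20 = 74
34(ω_s−ω_c) = −74(ω_r−ω_c),  ω_s=0, ω_c=1
ω_r = 1 − (34/74)(0−1) = 54/37
ω_r/ω_c = 54/37

54/37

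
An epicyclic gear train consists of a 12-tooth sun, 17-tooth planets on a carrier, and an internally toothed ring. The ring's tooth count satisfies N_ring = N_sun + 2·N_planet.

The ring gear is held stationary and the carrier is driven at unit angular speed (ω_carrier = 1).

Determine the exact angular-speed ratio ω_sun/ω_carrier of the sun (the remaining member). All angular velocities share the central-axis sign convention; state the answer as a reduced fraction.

29/6

N_ring = 12 + 2·17 = 46
12(ω_s−ω_c) = −46(ω_r−ω_c),  ω_r=0, ω_c=1
ω_s = 1 − (46/12)(0−1) = 29/6
ω_s/ω_c = 29/6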